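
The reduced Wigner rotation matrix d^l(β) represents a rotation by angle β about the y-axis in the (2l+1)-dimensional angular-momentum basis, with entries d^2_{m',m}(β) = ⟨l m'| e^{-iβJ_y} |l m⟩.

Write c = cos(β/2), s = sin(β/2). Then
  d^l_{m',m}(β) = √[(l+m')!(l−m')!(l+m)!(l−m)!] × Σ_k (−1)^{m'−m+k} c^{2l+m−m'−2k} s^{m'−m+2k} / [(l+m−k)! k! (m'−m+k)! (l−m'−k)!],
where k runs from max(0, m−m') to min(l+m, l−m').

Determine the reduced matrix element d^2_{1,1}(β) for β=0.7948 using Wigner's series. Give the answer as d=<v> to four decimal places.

d=0.3408

d^2_{1,1}(β=0.7948) via Wigner's sum:
c=cos(0.7948/2)=0.922070, s=sin(0.7948/2)=0.387022; N=√[6·1·6·1]=6.000000
k∈{0,1} keeps every argument non-negative
  k=0: (−1)^0·6.0000/(6)·0.9221^4·0.3870^0 = +0.722863
  k=1: (−1)^1·6.0000/(2)·0.9221^2·0.3870^2 = -0.382051
d^2_{1,1}(0.7948) = +0.722863 -0.382051 = +0.340812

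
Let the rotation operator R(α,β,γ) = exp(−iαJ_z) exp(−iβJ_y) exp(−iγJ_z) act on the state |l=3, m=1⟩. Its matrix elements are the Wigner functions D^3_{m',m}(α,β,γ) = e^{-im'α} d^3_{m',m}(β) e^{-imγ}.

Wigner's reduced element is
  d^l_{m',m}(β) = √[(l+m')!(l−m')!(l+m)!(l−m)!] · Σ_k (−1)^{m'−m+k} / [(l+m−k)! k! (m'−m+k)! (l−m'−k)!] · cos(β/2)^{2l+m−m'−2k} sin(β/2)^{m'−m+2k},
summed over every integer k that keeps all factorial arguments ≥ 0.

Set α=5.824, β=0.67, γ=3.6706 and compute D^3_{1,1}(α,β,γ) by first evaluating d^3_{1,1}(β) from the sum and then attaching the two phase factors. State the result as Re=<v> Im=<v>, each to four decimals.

Re=-0.0840 Im=0.0059

D^3_{1,1}(5.824,0.67,3.6706) = e^{-i·1·5.824}·d^3_{1,1}(0.67)·e^{-i·1·3.6706}. Compute d first:
With c≡cos(β/2)=0.944410 and s≡sin(β/2)=0.328769, N=[24·2·24·2]^{1/2}=48.000000
The bounds max(0,m−m')=0 and min(l+m,l−m')=2 give 3 terms
  k=0: (−1)^0·48.0000/(48)·0.9444^6·0.3288^0 = +0.709519
  k=1: (−1)^1·48.0000/(6)·0.9444^4·0.3288^2 = -0.687884
  k=2: (−1)^2·48.0000/(8)·0.9444^2·0.3288^4 = +0.062523
d^3_{1,1}(0.67) = +0.709519 -0.687884 +0.062523 = +0.084158
Phases: e^{-i·(1)·5.824}=+0.896414+0.443218i, e^{-i·(1)·3.6706}=-0.863308+0.504677i ⇒ D=-0.083953+0.005871i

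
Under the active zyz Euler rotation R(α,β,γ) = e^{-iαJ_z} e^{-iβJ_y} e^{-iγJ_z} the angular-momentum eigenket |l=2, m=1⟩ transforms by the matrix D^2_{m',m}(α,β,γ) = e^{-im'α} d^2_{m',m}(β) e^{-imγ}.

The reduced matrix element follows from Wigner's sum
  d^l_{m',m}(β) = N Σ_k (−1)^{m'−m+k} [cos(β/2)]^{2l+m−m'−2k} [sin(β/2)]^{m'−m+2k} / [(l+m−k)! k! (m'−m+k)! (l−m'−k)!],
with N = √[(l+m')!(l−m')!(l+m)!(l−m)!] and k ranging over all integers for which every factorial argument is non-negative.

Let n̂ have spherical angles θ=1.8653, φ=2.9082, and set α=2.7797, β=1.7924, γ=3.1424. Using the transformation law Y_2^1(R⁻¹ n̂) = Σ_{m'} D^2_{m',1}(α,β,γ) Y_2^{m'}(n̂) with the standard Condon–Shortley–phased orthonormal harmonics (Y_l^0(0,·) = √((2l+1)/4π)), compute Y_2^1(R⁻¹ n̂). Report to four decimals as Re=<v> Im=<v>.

Re=0.0571 Im=0.0937

Need the full column D^2_{m',1} for m'=−2..2 at α=2.7797, β=1.7924, γ=3.1424.
cos(β/2)=0.624582, sin(β/2)=0.780959
d^2_{-2,1}: single k=3 term ⇒ +0.594983;  D = -0.445505+0.394373i
d^2_{-1,1}: k∈[2..3] ⇒ +0.713768 -0.371975 = +0.341793;  D = +0.319557-0.121268i
d^2_{0,1}: k∈[1..2] ⇒ +0.466093 -0.728702 = -0.262609;  D = +0.262609-0.000212i
d^2_{1,1}: k∈[0..1] ⇒ +0.152180 -0.713768 = -0.561588;  D = -0.525373-0.198403i
d^2_{2,1}: single k=0 term ⇒ -0.380563;  D = +0.285361+0.251789i
Y_2^{m'}(θ=1.8653,φ=2.9082) and Σ D·Y over m':
  (-0.4455+0.3944i)·(+0.3159+0.1592i)  (+0.3196-0.1213i)·(+0.2088+0.0496i)  (+0.2626-0.0002i)·(-0.2357+0.0000i)  (-0.5254-0.1984i)·(-0.2088+0.0496i)  (+0.2854+0.2518i)·(+0.3159-0.1592i)
Y_2^1(R⁻¹ n̂) = +0.057088+0.093710i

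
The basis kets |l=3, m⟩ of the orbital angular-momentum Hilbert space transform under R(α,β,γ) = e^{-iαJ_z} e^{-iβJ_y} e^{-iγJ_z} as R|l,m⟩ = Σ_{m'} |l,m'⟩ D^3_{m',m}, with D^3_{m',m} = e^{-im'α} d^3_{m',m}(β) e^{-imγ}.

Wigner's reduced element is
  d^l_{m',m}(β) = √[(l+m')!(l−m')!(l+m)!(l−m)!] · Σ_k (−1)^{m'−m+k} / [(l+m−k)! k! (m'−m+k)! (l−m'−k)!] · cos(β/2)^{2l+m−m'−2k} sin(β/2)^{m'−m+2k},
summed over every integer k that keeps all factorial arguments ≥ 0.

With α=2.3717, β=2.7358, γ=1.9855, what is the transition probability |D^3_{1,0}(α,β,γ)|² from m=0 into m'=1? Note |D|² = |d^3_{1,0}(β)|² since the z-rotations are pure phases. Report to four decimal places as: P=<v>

P=0.3031

Split into d^3_{1,0}(β=2.7358) × two z-phases.
c=cos(2.7358/2)=0.201507, s=sin(2.7358/2)=0.979487; N=√[24·2·6·6]=41.569219
k∈{0,1,2} keeps every argument non-negative
  k=0: (−1)^1·41.5692/(12)·0.2015^5·0.9795^1 = -0.001127
  k=1: (−1)^2·41.5692/(4)·0.2015^3·0.9795^3 = +0.079906
  k=2: (−1)^3·41.5692/(12)·0.2015^1·0.9795^5 = -0.629324
d^3_{1,0}(2.7358) = -0.001127 +0.079906 -0.629324 = -0.550546
|D^3_{1,0}|² = |d^3_{1,0}(β)|² = (-0.550546)² = 0.303100 (the z-rotation phases have unit modulus)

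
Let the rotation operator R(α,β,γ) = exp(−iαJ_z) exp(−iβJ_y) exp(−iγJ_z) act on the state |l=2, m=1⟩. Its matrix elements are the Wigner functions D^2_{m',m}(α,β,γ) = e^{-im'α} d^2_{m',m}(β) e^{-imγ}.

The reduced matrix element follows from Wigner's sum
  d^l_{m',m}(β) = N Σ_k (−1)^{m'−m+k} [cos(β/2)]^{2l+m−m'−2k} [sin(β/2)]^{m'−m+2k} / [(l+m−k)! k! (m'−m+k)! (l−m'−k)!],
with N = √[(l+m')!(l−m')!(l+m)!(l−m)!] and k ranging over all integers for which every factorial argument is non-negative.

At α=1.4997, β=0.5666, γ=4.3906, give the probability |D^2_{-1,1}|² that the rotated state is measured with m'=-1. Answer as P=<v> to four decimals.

Split into d^2_{-1,1}(β=0.5666) × two z-phases.
Half-angle: c=0.960138, s=0.279526. N=√(1·6·6·1)=6.000000
Admissible k: 2..3 (factorial args all ≥0)
  k=2: (−1)^0·6.0000/(2)·0.9601^2·0.2795^2 = +0.216089
  k=3: (−1)^1·6.0000/(6)·0.9601^0·0.2795^4 = -0.006105
d^2_{-1,1}(0.5666) = +0.216089 -0.006105 = +0.209984
|D^2_{-1,1}|² = |d^2_{-1,1}(β)|² = (+0.209984)² = 0.044093 (the z-rotation phases have unit modulus)

P=0.0441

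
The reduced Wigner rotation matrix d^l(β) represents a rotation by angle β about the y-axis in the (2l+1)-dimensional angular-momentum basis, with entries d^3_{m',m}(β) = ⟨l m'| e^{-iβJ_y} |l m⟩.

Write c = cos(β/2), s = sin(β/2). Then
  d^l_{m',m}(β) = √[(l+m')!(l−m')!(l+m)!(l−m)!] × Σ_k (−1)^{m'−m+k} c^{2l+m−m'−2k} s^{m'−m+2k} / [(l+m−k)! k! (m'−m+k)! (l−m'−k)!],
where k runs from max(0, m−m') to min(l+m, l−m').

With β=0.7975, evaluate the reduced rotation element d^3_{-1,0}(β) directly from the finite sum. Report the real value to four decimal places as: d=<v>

d=0.4461

d^3_{-1,0}(β=0.7975) via Wigner's sum:
c=cos(0.7975/2)=0.921547, s=sin(0.7975/2)=0.388267; N=√[2·24·6·6]=41.569219
The bounds max(0,m−m')=1 and min(l+m,l−m')=3 give 3 terms
  k=1: (−1)^0·41.5692/(12)·0.9215^5·0.3883^1 = +0.893940
  k=2: (−1)^1·41.5692/(4)·0.9215^3·0.3883^3 = -0.476053
  k=3: (−1)^2·41.5692/(12)·0.9215^1·0.3883^5 = +0.028168
d^3_{-1,0}(0.7975) = +0.893940 -0.476053 +0.028168 = +0.446056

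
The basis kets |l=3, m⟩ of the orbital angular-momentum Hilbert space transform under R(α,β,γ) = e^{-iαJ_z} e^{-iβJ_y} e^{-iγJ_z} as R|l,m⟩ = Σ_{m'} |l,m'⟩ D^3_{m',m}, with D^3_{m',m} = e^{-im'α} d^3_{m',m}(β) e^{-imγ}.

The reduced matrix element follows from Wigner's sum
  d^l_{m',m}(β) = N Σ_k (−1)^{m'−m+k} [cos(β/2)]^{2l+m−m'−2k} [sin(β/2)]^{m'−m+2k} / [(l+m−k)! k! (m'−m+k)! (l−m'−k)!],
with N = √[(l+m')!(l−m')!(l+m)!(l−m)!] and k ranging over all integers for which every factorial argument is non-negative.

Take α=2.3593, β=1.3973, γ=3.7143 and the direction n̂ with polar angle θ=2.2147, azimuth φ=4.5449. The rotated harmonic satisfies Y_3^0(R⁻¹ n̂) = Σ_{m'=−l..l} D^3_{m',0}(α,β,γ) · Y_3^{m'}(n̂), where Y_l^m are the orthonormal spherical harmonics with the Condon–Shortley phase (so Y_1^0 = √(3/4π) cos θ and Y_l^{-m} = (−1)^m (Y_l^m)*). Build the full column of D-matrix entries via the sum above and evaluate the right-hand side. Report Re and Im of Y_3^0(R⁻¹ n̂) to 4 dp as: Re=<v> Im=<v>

Re=0.3005 Im=0.0000

Need the full column D^3_{m',0} for m'=−3..3 at α=2.3593, β=1.3973, γ=3.7143.
cos(β/2)=0.765711, sin(β/2)=0.643185
d^3_{-3,0}: single k=3 term ⇒ +0.534216;  D = +0.374212+0.381251i
d^3_{-2,0}: k∈[2..3] ⇒ +0.778918 -0.549583 = +0.229335;  D = +0.001424-0.229331i
d^3_{-1,0}: k∈[1..3] ⇒ +0.586477 -1.241406 +0.291967 = -0.362961;  D = +0.257448-0.255854i
d^3_{0,0}: k∈[0..3] ⇒ +0.201553 -1.279893 +0.903057 -0.070797 = -0.246080;  D = -0.246080+0.000000i
d^3_{1,0}: k∈[0..2] ⇒ -0.586477 +1.241406 -0.291967 = +0.362961;  D = -0.257448-0.255854i
d^3_{2,0}: k∈[0..1] ⇒ +0.778918 -0.549583 = +0.229335;  D = +0.001424+0.229331i
d^3_{3,0}: single k=0 term ⇒ -0.534216;  D = -0.374212+0.381251i
Y_3^{m'}(θ=2.2147,φ=4.5449) and Σ D·Y over m':
  (+0.3742+0.3813i)·(+0.1028-0.1870i)  (+0.0014-0.2293i)·(+0.3706+0.1290i)  (+0.2574-0.2559i)·(-0.0346+0.2044i)  (-0.2461+0.0000i)·(+0.2684+0.0000i)  (-0.2574-0.2559i)·(+0.0346+0.2044i)  (+0.0014+0.2293i)·(+0.3706-0.1290i)  (-0.3742+0.3813i)·(-0.1028-0.1870i)
Y_3^0(R⁻¹ n̂) = +0.300513+0.000000i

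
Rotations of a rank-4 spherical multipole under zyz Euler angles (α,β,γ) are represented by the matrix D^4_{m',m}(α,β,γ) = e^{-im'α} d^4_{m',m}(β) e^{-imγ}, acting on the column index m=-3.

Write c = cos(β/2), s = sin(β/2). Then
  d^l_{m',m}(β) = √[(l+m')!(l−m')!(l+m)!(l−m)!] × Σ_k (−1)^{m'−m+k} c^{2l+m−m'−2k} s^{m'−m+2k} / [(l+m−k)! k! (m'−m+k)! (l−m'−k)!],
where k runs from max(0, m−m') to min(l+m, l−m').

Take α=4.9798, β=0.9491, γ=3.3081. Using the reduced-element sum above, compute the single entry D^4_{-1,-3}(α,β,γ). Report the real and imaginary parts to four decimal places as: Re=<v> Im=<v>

First d^4_{-1,-3}(β=0.9491), then the phase factors e^{-i(-1)α} and e^{-i(-3)γ}:
With c≡cos(β/2)=0.889498 and s≡sin(β/2)=0.456938, N=[6·120·1·5040]^{1/2}=1904.940944
k∈{0,1} keeps every argument non-negative
  k=0: (−1)^2·1904.9409/(240)·0.8895^6·0.4569^2 = +0.820836
  k=1: (−1)^3·1904.9409/(144)·0.8895^4·0.4569^4 = -0.361019
d^4_{-1,-3}(0.9491) = +0.820836 -0.361019 = +0.459817
Phases: e^{-i·(-1)·4.9798}=+0.264235-0.964458i, e^{-i·(-3)·3.3081}=-0.877812-0.479006i ⇒ D=-0.319081+0.331088i

Re=-0.3191 Im=0.3311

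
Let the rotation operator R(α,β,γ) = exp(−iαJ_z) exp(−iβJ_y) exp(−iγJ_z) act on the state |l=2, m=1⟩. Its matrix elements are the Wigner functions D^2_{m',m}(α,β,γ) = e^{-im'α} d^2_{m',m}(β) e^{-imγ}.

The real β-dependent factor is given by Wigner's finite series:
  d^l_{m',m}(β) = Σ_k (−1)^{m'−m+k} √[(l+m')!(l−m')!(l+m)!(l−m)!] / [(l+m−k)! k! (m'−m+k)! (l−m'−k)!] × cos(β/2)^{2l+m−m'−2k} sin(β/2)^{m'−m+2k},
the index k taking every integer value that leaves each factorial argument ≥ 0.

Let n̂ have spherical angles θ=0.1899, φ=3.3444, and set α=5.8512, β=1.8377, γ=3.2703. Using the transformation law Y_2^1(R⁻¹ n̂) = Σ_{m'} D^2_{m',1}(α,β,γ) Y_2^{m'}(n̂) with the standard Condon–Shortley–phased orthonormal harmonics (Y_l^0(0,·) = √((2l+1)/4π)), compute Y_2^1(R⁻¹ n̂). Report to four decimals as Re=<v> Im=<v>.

Need the full column D^2_{m',1} for m'=−2..2 at α=5.8512, β=1.8377, γ=3.2703.
cos(β/2)=0.606735, sin(β/2)=0.794904
d^2_{-2,1}: single k=3 term ⇒ +0.609500;  D = -0.333061+0.510451i
d^2_{-1,1}: k∈[2..3] ⇒ +0.697829 -0.399263 = +0.298565;  D = -0.252851+0.158769i
d^2_{0,1}: k∈[1..2] ⇒ +0.434898 -0.746482 = -0.311584;  D = +0.309007-0.039993i
d^2_{1,1}: k∈[0..1] ⇒ +0.135517 -0.697829 = -0.562311;  D = +0.536649+0.167934i
d^2_{2,1}: single k=0 term ⇒ -0.355092;  D = +0.263356+0.238190i
Y_2^{m'}(θ=0.1899,φ=3.3444) and Σ D·Y over m':
  (-0.3331+0.5105i)·(+0.0126-0.0054i)  (-0.2529+0.1588i)·(-0.1403+0.0288i)  (+0.3090-0.0400i)·(+0.5971+0.0000i)  (+0.5366+0.1679i)·(+0.1403+0.0288i)  (+0.2634+0.2382i)·(+0.0126+0.0054i)
Y_2^1(R⁻¹ n̂) = +0.286416-0.001700i

Re=0.2864 Im=-0.0017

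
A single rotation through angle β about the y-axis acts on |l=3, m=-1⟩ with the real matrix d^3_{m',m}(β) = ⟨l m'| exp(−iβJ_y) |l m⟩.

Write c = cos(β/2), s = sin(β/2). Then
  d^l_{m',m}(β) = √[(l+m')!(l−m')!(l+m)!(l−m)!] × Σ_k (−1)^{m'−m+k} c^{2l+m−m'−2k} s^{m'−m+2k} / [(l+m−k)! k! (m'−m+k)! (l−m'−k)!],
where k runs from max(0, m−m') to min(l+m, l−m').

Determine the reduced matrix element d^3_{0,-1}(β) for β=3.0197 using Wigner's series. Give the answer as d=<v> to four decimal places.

d=-0.2067

d^3_{0,-1}(β=3.0197) via Wigner's sum:
With c≡cos(β/2)=0.060909 and s≡sin(β/2)=0.998143, N=[6·6·2·24]^{1/2}=41.569219
Admissible k: 0..2 (factorial args all ≥0)
  k=0: (−1)^1·41.5692/(12)·0.0609^5·0.9981^1 = -0.000003
  k=1: (−1)^2·41.5692/(4)·0.0609^3·0.9981^3 = +0.002335
  k=2: (−1)^3·41.5692/(12)·0.0609^1·0.9981^5 = -0.209042
d^3_{0,-1}(3.0197) = -0.000003 +0.002335 -0.209042 = -0.206710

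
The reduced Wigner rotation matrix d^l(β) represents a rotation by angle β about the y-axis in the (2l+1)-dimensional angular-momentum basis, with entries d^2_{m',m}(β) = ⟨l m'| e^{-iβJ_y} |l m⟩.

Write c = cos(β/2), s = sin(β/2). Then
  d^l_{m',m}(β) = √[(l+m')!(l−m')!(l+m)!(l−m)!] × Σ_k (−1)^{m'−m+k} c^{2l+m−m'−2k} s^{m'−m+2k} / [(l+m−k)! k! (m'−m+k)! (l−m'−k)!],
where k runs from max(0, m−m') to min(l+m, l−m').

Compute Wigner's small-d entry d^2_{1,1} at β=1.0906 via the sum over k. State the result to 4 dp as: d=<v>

d=-0.0556

d^2_{1,1}(β=1.0906) via Wigner's sum:
c=cos(1.0906/2)=0.854972, s=sin(1.0906/2)=0.518675; N=√[6·1·6·1]=6.000000
Admissible k: 0..1 (factorial args all ≥0)
  k=0: (−1)^0·6.0000/(6)·0.8550^4·0.5187^0 = +0.534327
  k=1: (−1)^1·6.0000/(2)·0.8550^2·0.5187^2 = -0.589949
d^2_{1,1}(1.0906) = +0.534327 -0.589949 = -0.055622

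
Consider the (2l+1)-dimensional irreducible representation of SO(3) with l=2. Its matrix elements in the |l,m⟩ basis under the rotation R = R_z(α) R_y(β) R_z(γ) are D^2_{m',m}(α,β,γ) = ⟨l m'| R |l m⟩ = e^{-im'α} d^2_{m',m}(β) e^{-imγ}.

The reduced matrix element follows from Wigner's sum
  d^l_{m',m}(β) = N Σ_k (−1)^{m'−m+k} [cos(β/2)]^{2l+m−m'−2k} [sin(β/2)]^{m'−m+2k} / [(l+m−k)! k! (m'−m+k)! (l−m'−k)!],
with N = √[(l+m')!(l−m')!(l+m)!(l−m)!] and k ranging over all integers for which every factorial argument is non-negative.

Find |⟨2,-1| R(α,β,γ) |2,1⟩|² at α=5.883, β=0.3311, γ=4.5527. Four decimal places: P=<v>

P=0.0062

First d^2_{-1,1}(β=0.3311), then the phase factors e^{-i(-1)α} and e^{-i(1)γ}:
With c≡cos(β/2)=0.986328 and s≡sin(β/2)=0.164795, N=[1·6·6·1]^{1/2}=6.000000
Admissible k: 2..3 (factorial args all ≥0)
  k=2: (−1)^0·6.0000/(2)·0.9863^2·0.1648^2 = +0.079259
  k=3: (−1)^1·6.0000/(6)·0.9863^0·0.1648^4 = -0.000738
d^2_{-1,1}(0.3311) = +0.079259 -0.000738 = +0.078522
|D^2_{-1,1}|² = |d^2_{-1,1}(β)|² = (+0.078522)² = 0.006166 (the z-rotation phases have unit modulus)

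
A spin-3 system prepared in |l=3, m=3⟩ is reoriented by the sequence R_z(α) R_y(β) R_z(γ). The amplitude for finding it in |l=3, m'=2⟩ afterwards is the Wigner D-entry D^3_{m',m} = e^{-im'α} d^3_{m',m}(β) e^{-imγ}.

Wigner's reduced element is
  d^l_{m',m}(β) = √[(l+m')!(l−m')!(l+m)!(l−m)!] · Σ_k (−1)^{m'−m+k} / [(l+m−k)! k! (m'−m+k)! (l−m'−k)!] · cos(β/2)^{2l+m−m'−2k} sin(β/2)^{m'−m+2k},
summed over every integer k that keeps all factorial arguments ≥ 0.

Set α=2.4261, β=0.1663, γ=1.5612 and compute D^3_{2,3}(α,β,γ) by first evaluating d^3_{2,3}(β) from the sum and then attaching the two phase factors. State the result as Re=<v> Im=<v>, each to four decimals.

Split into d^3_{2,3}(β=0.1663) × two z-phases.
c=cos(0.1663/2)=0.996545, s=sin(0.1663/2)=0.083054; N=√[120·1·720·1]=293.938769
Admissible k: 1..1 (factorial args all ≥0)
  k=1: (−1)^0·293.9388/(120)·0.9965^5·0.0831^1 = +0.199950
d^3_{2,3}(0.1663) = +0.199950
Phases: e^{-i·(2)·2.4261}=+0.139356+0.990242i, e^{-i·(3)·1.5612}=-0.028785+0.999586i ⇒ D=-0.198719+0.022153i

Re=-0.1987 Im=0.0222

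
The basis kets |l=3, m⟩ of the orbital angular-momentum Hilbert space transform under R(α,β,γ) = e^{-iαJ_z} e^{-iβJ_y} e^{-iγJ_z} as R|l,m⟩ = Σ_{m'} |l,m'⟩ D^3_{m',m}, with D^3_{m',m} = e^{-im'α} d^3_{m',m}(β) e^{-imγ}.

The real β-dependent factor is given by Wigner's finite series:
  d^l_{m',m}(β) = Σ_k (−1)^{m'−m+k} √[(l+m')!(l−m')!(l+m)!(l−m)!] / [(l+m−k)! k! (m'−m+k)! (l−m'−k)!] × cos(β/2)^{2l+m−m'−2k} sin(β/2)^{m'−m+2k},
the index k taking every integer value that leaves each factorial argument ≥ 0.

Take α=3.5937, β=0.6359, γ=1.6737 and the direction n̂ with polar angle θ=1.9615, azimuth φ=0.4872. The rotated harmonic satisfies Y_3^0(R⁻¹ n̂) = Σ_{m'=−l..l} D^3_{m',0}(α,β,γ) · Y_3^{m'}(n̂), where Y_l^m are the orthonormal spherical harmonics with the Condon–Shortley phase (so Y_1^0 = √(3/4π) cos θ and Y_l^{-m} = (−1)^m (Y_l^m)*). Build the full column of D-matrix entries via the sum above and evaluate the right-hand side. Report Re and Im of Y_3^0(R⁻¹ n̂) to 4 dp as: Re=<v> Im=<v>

Need the full column D^3_{m',0} for m'=−3..3 at α=3.5937, β=0.6359, γ=1.6737.
cos(β/2)=0.949878, sin(β/2)=0.312620
d^3_{-3,0}: single k=3 term ⇒ +0.117103;  D = -0.024924-0.114420i
d^3_{-2,0}: k∈[2..3] ⇒ +0.435779 -0.047202 = +0.388576;  D = +0.240258+0.305398i
d^3_{-1,0}: k∈[1..3] ⇒ +0.837427 -0.272123 +0.009825 = +0.575129;  D = -0.517345-0.251252i
d^3_{0,0}: k∈[0..3] ⇒ +0.734527 -0.716057 +0.077561 -0.000933 = +0.095098;  D = +0.095098+0.000000i
d^3_{1,0}: k∈[0..2] ⇒ -0.837427 +0.272123 -0.009825 = -0.575129;  D = +0.517345-0.251252i
d^3_{2,0}: k∈[0..1] ⇒ +0.435779 -0.047202 = +0.388576;  D = +0.240258-0.305398i
d^3_{3,0}: single k=0 term ⇒ -0.117103;  D = +0.024924-0.114420i
Y_3^{m'}(θ=1.9615,φ=0.4872) and Σ D·Y over m':
  (-0.0249-0.1144i)·(+0.0359-0.3279i)  (+0.2403+0.3054i)·(-0.1869+0.2753i)  (-0.5173-0.2513i)·(-0.0726+0.0384i)  (+0.0951+0.0000i)·(+0.3233+0.0000i)  (+0.5173-0.2513i)·(+0.0726+0.0384i)  (+0.2403-0.3054i)·(-0.1869-0.2753i)  (+0.0249-0.1144i)·(-0.0359-0.3279i)
Y_3^0(R⁻¹ n̂) = -0.209645-0.000000i

Re=-0.2096 Im=0.0000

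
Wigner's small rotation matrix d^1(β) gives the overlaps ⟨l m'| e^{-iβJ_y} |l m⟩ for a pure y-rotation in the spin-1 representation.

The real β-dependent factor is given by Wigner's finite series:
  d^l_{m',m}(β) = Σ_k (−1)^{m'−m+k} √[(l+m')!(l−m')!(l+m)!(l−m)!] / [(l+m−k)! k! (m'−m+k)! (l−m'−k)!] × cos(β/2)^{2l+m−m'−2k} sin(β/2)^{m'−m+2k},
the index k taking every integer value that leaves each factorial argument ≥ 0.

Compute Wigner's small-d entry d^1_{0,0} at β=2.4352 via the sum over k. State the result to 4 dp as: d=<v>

d=-0.7607

d^1_{0,0}(β=2.4352) via Wigner's sum:
With c≡cos(β/2)=0.345899 and s≡sin(β/2)=0.938272, N=[1·1·1·1]^{1/2}=1.000000
Admissible k: 0..1 (factorial args all ≥0)
  k=0: (−1)^0·1.0000/(1)·0.3459^2·0.9383^0 = +0.119646
  k=1: (−1)^1·1.0000/(1)·0.3459^0·0.9383^2 = -0.880354
d^1_{0,0}(2.4352) = +0.119646 -0.880354 = -0.760708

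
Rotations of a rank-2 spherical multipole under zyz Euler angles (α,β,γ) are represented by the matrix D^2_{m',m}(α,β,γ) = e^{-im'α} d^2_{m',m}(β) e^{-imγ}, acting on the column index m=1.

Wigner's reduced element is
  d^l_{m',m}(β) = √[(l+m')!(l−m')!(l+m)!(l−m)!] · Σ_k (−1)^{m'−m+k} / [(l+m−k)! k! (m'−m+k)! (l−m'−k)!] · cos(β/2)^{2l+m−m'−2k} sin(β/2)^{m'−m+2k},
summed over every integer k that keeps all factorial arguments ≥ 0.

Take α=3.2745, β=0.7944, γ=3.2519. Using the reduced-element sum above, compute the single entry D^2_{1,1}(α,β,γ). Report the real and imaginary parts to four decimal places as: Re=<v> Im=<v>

Re=0.3313 Im=-0.0822

Split into d^2_{1,1}(β=0.7944) × two z-phases.
c=cos(0.7944/2)=0.922148, s=sin(0.7944/2)=0.386838; N=√[6·1·6·1]=6.000000
k: max(0,(1)−(1))=0 … min(2+(1),2−(1))=1
  k=0: (−1)^0·6.0000/(6)·0.9221^4·0.3868^0 = +0.723106
  k=1: (−1)^1·6.0000/(2)·0.9221^2·0.3868^2 = -0.381751
d^2_{1,1}(0.7944) = +0.723106 -0.381751 = +0.341355
D = (-0.991181+0.132516i)·(+0.341355)·(-0.993922+0.110084i) = +0.331309-0.082206i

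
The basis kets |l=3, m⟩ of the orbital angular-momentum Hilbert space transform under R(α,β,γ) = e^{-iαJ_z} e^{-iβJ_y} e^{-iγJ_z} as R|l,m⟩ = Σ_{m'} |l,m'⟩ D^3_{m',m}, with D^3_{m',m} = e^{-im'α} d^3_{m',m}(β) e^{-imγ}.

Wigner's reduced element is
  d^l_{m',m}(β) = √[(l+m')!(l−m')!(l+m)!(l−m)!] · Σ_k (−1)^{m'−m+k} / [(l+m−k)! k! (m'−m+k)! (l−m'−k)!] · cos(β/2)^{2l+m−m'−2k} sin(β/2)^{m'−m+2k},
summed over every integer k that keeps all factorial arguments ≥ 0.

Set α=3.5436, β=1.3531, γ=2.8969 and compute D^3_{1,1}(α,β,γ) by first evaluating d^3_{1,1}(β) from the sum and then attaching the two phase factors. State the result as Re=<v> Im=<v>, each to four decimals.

Re=-0.3693 Im=0.0586

Split into d^3_{1,1}(β=1.3531) × two z-phases.
With c≡cos(β/2)=0.779737 and s≡sin(β/2)=0.626107, N=[24·2·24·2]^{1/2}=48.000000
k∈{0,1,2} keeps every argument non-negative
  k=0: (−1)^0·48.0000/(48)·0.7797^6·0.6261^0 = +0.224745
  k=1: (−1)^1·48.0000/(6)·0.7797^4·0.6261^2 = -1.159258
  k=2: (−1)^2·48.0000/(8)·0.7797^2·0.6261^4 = +0.560585
d^3_{1,1}(1.3531) = +0.224745 -1.159258 +0.560585 = -0.373928
Phases: e^{-i·(1)·3.5436}=-0.920277+0.391266i, e^{-i·(1)·2.8969}=-0.970212-0.242258i ⇒ D=-0.369311+0.058582i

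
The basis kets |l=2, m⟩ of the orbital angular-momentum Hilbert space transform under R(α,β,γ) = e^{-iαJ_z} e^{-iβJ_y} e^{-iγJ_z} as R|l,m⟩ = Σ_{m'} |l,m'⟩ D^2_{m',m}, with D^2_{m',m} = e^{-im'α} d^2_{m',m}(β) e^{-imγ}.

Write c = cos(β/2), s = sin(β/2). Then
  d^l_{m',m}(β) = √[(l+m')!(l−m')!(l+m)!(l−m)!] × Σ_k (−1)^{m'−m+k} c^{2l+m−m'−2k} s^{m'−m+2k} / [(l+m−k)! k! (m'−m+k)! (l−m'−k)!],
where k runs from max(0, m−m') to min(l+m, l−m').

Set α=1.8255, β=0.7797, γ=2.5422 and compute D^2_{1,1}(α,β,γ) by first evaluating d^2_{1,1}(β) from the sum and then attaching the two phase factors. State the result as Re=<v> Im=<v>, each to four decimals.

D^2_{1,1}(1.8255,0.7797,2.5422) = e^{-i·1·1.8255}·d^2_{1,1}(0.7797)·e^{-i·1·2.5422}. Compute d first:
c=cos(0.7797/2)=0.924966, s=sin(0.7797/2)=0.380050; N=√[6·1·6·1]=6.000000
k: max(0,(1)−(1))=0 … min(2+(1),2−(1))=1
  k=0: (−1)^0·6.0000/(6)·0.9250^4·0.3800^0 = +0.731987
  k=1: (−1)^1·6.0000/(2)·0.9250^2·0.3800^2 = -0.370726
d^2_{1,1}(0.7797) = +0.731987 -0.370726 = +0.361260
Attach z-rotation phases: D = e^{-i(1)(1.8255)}·(+0.361260)·e^{-i(1)(2.5422)} = -0.122071+0.340011i

Re=-0.1221 Im=0.3400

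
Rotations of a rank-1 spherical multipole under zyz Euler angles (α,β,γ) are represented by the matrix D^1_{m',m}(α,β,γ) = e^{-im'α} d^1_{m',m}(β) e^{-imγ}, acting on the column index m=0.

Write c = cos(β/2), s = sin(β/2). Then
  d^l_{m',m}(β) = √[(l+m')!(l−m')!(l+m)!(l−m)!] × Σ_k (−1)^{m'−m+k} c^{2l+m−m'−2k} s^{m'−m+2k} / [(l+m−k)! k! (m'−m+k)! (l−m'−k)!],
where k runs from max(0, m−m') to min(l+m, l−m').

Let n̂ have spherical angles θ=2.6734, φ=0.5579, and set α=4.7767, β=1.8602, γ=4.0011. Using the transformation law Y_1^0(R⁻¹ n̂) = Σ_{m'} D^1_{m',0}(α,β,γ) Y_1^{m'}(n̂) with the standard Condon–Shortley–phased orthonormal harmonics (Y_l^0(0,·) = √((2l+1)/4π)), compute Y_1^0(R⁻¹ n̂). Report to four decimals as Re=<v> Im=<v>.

Re=0.0243 Im=0.0000

Need the full column D^1_{m',0} for m'=−1..1 at α=4.7767, β=1.8602, γ=4.0011.
cos(β/2)=0.597754, sin(β/2)=0.801680
d^1_{-1,0}: single k=1 term ⇒ +0.677701;  D = +0.043554-0.676300i
d^1_{0,0}: k∈[0..1] ⇒ +0.357310 -0.642690 = -0.285381;  D = -0.285381+0.000000i
d^1_{1,0}: single k=0 term ⇒ -0.677701;  D = -0.043554-0.676300i
Y_1^{m'}(θ=2.6734,φ=0.5579) and Σ D·Y over m':
  (+0.0436-0.6763i)·(+0.1323-0.0825i)  (-0.2854+0.0000i)·(-0.4360+0.0000i)  (-0.0436-0.6763i)·(-0.1323-0.0825i)
Y_1^0(R⁻¹ n̂) = +0.024309+0.000000i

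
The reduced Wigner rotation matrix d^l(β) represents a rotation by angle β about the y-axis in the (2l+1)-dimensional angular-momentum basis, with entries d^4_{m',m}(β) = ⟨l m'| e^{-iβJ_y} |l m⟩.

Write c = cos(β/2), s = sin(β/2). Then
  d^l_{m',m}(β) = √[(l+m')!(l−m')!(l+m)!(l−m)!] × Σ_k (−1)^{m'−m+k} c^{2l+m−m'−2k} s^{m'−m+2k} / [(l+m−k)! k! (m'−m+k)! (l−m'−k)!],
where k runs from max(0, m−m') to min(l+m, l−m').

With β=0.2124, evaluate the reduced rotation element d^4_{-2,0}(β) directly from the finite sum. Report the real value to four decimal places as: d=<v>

d^4_{-2,0}(β=0.2124) via Wigner's sum:
Half-angle: c=0.994366, s=0.106000. N=√(2·720·24·24)=910.735966
Admissible k: 2..4 (factorial args all ≥0)
  k=2: (−1)^0·910.7360/(96)·0.9944^6·0.1060^2 = +0.103042
  k=3: (−1)^1·910.7360/(36)·0.9944^4·0.1060^4 = -0.003123
  k=4: (−1)^2·910.7360/(96)·0.9944^2·0.1060^6 = +0.000013
d^4_{-2,0}(0.2124) = +0.103042 -0.003123 +0.000013 = +0.099933

d=0.0999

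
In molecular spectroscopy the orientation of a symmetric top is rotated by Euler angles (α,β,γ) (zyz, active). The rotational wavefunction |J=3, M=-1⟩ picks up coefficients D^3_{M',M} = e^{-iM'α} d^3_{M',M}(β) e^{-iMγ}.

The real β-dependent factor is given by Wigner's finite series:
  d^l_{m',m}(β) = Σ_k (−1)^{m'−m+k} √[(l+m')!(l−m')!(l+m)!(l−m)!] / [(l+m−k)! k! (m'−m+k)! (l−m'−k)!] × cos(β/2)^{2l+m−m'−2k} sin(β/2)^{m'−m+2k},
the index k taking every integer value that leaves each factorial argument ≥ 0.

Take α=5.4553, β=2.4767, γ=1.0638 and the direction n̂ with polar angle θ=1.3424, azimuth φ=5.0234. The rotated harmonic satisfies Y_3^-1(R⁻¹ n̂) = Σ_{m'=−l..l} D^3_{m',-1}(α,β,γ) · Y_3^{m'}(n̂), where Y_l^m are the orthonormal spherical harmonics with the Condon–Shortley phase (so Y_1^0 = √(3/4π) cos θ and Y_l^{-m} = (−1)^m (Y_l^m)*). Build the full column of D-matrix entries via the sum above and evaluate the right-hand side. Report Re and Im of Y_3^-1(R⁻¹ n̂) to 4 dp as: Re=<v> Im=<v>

Need the full column D^3_{m',-1} for m'=−3..3 at α=5.4553, β=2.4767, γ=1.0638.
cos(β/2)=0.326356, sin(β/2)=0.945247
d^3_{-3,-1}: single k=2 term ⇒ +0.039256;  D = +0.005903-0.038810i
d^3_{-2,-1}: k∈[1..2] ⇒ +0.011066 -0.185670 = -0.174604;  D = -0.144894+0.097428i
d^3_{-1,-1}: k∈[0..2] ⇒ +0.001208 -0.081087 +0.510172 = +0.430293;  D = +0.418375+0.100574i
d^3_{0,-1}: k∈[0..2] ⇒ -0.012123 +0.305087 -0.853117 = -0.560153;  D = -0.271984-0.489690i
d^3_{1,-1}: k∈[0..2] ⇒ +0.060815 -0.680229 +0.713298 = +0.093884;  D = -0.029612+0.089092i
d^3_{2,-1}: k∈[0..1] ⇒ -0.185670 +0.778786 = +0.593116;  D = -0.541078+0.242944i
d^3_{3,-1}: single k=0 term ⇒ +0.329314;  D = -0.302562-0.130017i
Y_3^{m'}(θ=1.3424,φ=5.0234) and Σ D·Y over m':
  (+0.0059-0.0388i)·(-0.3098-0.2296i)  (-0.1449+0.0974i)·(-0.1784+0.1279i)  (+0.4184+0.1006i)·(-0.0716-0.2229i)  (-0.2720-0.4897i)·(-0.2318+0.0000i)  (-0.0296+0.0891i)·(+0.0716-0.2229i)  (-0.5411+0.2429i)·(-0.1784-0.1279i)  (-0.3026-0.1300i)·(+0.3098-0.2296i)
Y_3^-1(R⁻¹ n̂) = +0.079921+0.055854i

Re=0.0799 Im=0.0559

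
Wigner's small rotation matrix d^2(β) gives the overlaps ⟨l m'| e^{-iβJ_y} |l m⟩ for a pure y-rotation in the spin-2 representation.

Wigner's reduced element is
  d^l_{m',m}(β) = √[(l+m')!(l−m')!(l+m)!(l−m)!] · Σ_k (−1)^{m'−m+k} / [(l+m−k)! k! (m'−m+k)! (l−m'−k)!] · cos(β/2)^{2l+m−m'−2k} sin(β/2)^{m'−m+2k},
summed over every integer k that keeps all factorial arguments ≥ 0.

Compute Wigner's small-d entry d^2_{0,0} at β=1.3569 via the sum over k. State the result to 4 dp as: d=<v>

d=-0.4324

d^2_{0,0}(β=1.3569) via Wigner's sum:
Half-angle: c=0.778546, s=0.627587. N=√(2·2·2·2)=4.000000
The bounds max(0,m−m')=0 and min(l+m,l−m')=2 give 3 terms
  k=0: (−1)^0·4.0000/(4)·0.7785^4·0.6276^0 = +0.367399
  k=1: (−1)^1·4.0000/(1)·0.7785^2·0.6276^2 = -0.954942
  k=2: (−1)^2·4.0000/(4)·0.7785^0·0.6276^4 = +0.155130
d^2_{0,0}(1.3569) = +0.367399 -0.954942 +0.155130 = -0.432413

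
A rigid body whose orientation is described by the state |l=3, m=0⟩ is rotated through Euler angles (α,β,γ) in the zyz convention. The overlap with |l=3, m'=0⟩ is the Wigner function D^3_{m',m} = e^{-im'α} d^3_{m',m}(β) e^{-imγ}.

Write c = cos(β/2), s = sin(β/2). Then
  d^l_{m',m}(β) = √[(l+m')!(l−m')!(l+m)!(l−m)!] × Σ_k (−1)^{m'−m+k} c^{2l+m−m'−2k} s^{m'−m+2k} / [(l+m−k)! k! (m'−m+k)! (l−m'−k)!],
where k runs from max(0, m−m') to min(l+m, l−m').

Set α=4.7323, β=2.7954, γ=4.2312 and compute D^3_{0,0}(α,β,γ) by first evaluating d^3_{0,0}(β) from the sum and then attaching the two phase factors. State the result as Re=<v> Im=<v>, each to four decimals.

Re=-0.6699 Im=0.0000

D^3_{0,0}(4.7323,2.7954,4.2312) = e^{-i·0·4.7323}·d^3_{0,0}(2.7954)·e^{-i·0·4.2312}. Compute d first:
c=cos(2.7954/2)=0.172233, s=sin(2.7954/2)=0.985056; N=√[6·6·6·6]=36.000000
k∈{0,1,2,3} keeps every argument non-negative
  k=0: (−1)^0·36.0000/(36)·0.1722^6·0.9851^0 = +0.000026
  k=1: (−1)^1·36.0000/(4)·0.1722^4·0.9851^2 = -0.007685
  k=2: (−1)^2·36.0000/(4)·0.1722^2·0.9851^4 = +0.251374
  k=3: (−1)^3·36.0000/(36)·0.1722^0·0.9851^6 = -0.913621
d^3_{0,0}(2.7954) = +0.000026 -0.007685 +0.251374 -0.913621 = -0.669906
D = (+1.000000+0.000000i)·(-0.669906)·(+1.000000+0.000000i) = -0.669906+0.000000i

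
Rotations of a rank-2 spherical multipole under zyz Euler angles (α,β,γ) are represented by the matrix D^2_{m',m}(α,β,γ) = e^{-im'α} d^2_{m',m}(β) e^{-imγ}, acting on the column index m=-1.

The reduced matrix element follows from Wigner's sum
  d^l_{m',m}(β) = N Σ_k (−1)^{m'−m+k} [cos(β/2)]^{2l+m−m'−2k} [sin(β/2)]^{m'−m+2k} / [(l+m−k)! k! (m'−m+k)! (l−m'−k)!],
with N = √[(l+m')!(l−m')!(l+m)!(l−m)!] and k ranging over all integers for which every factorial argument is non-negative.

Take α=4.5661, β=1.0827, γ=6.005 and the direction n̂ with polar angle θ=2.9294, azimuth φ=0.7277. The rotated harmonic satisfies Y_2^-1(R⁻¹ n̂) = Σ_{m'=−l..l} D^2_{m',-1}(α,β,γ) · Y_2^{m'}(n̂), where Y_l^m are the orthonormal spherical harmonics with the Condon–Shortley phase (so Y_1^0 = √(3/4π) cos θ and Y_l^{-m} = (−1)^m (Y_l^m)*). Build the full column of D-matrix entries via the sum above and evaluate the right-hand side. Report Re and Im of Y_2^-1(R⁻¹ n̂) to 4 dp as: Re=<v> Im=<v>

Re=-0.3345 Im=0.1608

Need the full column D^2_{m',-1} for m'=−2..2 at α=4.5661, β=1.0827, γ=6.005.
cos(β/2)=0.857014, sin(β/2)=0.515293
d^2_{-2,-1}: single k=1 term ⇒ +0.648706;  D = -0.545879+0.350479i
d^2_{-1,-1}: k∈[0..1] ⇒ +0.539450 -0.585068 = -0.045618;  D = +0.018787+0.041569i
d^2_{0,-1}: k∈[0..1] ⇒ -0.794500 +0.287228 = -0.507271;  D = -0.487769+0.139302i
d^2_{1,-1}: k∈[0..1] ⇒ +0.585068 -0.070505 = +0.514563;  D = +0.067672+0.510094i
d^2_{2,-1}: single k=0 term ⇒ -0.234521;  D = +0.234497+0.003375i
Y_2^{m'}(θ=2.9294,φ=0.7277) and Σ D·Y over m':
  (-0.5459+0.3505i)·(+0.0020-0.0170i)  (+0.0188+0.0416i)·(-0.1188+0.1058i)  (-0.4878+0.1393i)·(+0.5888+0.0000i)  (+0.0677+0.5101i)·(+0.1188+0.1058i)  (+0.2345+0.0034i)·(+0.0020+0.0170i)
Y_2^-1(R⁻¹ n̂) = -0.334471+0.160794i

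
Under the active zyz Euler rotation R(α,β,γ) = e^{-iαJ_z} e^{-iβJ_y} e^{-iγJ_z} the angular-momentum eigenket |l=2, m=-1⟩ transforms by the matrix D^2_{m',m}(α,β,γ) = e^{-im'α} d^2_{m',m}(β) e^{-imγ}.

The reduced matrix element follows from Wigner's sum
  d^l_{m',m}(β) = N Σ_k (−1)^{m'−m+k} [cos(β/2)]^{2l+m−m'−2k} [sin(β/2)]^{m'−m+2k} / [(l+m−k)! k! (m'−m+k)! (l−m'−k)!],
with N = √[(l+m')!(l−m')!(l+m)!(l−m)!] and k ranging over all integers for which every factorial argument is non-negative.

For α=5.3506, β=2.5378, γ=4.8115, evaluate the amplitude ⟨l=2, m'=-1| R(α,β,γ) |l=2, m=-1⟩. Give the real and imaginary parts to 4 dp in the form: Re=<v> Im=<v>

Re=0.1732 Im=0.1573

D^2_{-1,-1}(5.3506,2.5378,4.8115) = e^{-i·-1·5.3506}·d^2_{-1,-1}(2.5378)·e^{-i·-1·4.8115}. Compute d first:
c=cos(2.5378/2)=0.297331, s=sin(2.5378/2)=0.954774; N=√[1·6·1·6]=6.000000
The bounds max(0,m−m')=0 and min(l+m,l−m')=1 give 2 terms
  k=0: (−1)^0·6.0000/(6)·0.2973^4·0.9548^0 = +0.007816
  k=1: (−1)^1·6.0000/(2)·0.2973^2·0.9548^2 = -0.241771
d^2_{-1,-1}(2.5378) = +0.007816 -0.241771 = -0.233955
Attach z-rotation phases: D = e^{-i(-1)(5.3506)}·(-0.233955)·e^{-i(-1)(4.8115)} = +0.173190+0.157290i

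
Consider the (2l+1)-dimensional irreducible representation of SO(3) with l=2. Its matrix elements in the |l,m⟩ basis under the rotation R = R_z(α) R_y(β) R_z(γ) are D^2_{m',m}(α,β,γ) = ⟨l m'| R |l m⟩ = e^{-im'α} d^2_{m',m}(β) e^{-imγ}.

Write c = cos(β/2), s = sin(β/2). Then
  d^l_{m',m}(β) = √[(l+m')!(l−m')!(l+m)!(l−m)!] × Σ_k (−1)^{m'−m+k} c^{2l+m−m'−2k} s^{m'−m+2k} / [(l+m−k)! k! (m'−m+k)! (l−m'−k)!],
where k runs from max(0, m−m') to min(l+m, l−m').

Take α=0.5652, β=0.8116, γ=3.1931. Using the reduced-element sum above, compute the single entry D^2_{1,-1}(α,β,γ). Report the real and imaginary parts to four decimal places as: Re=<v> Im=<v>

Split into d^2_{1,-1}(β=0.8116) × two z-phases.
With c≡cos(β/2)=0.918787 and s≡sin(β/2)=0.394754, N=[6·1·1·6]^{1/2}=6.000000
k∈{0,1} keeps every argument non-negative
  k=0: (−1)^2·6.0000/(2)·0.9188^2·0.3948^2 = +0.394642
  k=1: (−1)^3·6.0000/(6)·0.9188^0·0.3948^4 = -0.024283
d^2_{1,-1}(0.8116) = +0.394642 -0.024283 = +0.370359
Phases: e^{-i·(1)·0.5652}=+0.844482-0.535585i, e^{-i·(-1)·3.1931}=-0.998674-0.051485i ⇒ D=-0.322559+0.181993i

Re=-0.3226 Im=0.1820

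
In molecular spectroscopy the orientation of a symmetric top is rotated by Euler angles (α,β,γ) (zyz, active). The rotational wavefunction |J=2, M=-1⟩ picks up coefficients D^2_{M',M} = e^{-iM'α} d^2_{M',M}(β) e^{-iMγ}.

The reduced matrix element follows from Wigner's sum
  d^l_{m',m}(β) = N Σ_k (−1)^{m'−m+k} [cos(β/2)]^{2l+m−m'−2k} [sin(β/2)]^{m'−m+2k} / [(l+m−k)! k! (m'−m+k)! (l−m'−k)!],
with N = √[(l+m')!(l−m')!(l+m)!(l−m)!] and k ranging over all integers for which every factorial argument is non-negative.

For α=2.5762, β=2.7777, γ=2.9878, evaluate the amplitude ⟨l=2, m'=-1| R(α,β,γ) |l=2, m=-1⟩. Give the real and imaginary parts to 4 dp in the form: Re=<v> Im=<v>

Split into d^2_{-1,-1}(β=2.7777) × two z-phases.
Half-angle: c=0.180944, s=0.983493. N=√(1·6·1·6)=6.000000
k: max(0,(-1)−(-1))=0 … min(2+(-1),2−(-1))=1
  k=0: (−1)^0·6.0000/(6)·0.1809^4·0.9835^0 = +0.001072
  k=1: (−1)^1·6.0000/(2)·0.1809^2·0.9835^2 = -0.095006
d^2_{-1,-1}(2.7777) = +0.001072 -0.095006 = -0.093934
Attach z-rotation phases: D = e^{-i(-1)(2.5762)}·(-0.093934)·e^{-i(-1)(2.9878)} = -0.070671+0.061881i

Re=-0.0707 Im=0.0619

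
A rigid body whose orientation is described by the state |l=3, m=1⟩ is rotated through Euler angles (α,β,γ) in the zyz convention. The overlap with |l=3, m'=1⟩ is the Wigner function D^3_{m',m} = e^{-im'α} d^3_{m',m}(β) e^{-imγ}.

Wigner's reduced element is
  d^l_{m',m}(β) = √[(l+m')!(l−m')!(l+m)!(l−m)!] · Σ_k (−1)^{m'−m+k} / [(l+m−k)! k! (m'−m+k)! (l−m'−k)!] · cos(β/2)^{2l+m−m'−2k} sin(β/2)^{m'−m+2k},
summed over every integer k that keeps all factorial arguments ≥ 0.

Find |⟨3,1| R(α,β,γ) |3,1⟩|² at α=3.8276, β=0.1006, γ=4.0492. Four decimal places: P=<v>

P=0.9455

Split into d^3_{1,1}(β=0.1006) × two z-phases.
Half-angle: c=0.998735, s=0.050279. N=√(24·2·24·2)=48.000000
k: max(0,(1)−(1))=0 … min(3+(1),3−(1))=2
  k=0: (−1)^0·48.0000/(48)·0.9987^6·0.0503^0 = +0.992435
  k=1: (−1)^1·48.0000/(6)·0.9987^4·0.0503^2 = -0.020122
  k=2: (−1)^2·48.0000/(8)·0.9987^2·0.0503^4 = +0.000038
d^3_{1,1}(0.1006) = +0.992435 -0.020122 +0.000038 = +0.972352
|D^3_{1,1}|² = |d^3_{1,1}(β)|² = (+0.972352)² = 0.945468 (the z-rotation phases have unit modulus)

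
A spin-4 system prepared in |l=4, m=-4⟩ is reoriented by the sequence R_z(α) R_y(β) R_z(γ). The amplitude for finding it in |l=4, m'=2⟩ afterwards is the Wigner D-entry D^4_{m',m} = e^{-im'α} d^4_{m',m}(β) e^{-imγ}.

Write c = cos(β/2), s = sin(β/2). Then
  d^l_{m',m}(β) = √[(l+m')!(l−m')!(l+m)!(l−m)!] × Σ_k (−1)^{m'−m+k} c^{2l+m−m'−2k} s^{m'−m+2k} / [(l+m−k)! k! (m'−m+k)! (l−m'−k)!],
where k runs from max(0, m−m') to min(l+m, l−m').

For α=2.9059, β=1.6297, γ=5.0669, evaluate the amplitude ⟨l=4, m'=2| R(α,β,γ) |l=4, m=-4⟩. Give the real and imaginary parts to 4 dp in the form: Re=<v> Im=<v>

Re=-0.1158 Im=0.3509

First d^4_{2,-4}(β=1.6297), then the phase factors e^{-i(2)α} and e^{-i(-4)γ}:
With c≡cos(β/2)=0.685978 and s≡sin(β/2)=0.727623, N=[720·2·1·40320]^{1/2}=7619.763776
The bounds max(0,m−m')=0 and min(l+m,l−m')=0 give 1 term
  k=0: (−1)^6·7619.7638/(1440)·0.6860^2·0.7276^6 = +0.369519
d^4_{2,-4}(1.6297) = +0.369519
Attach z-rotation phases: D = e^{-i(2)(2.9059)}·(+0.369519)·e^{-i(-4)(5.0669)} = -0.115759+0.350919i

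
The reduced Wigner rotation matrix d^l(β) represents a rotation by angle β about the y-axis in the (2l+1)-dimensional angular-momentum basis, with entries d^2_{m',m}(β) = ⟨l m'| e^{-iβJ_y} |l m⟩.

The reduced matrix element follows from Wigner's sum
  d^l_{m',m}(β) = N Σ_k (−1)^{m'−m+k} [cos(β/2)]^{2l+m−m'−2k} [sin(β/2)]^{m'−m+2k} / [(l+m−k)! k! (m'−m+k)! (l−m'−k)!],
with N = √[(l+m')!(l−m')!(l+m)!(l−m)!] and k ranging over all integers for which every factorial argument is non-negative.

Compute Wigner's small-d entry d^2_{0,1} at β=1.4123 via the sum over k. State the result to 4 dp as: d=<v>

d=0.1909

d^2_{0,1}(β=1.4123) via Wigner's sum:
c=cos(1.4123/2)=0.760866, s=sin(1.4123/2)=0.648909; N=√[2·2·6·1]=4.898979
The bounds max(0,m−m')=1 and min(l+m,l−m')=2 give 2 terms
  k=1: (−1)^0·4.8990/(2)·0.7609^3·0.6489^1 = +0.700138
  k=2: (−1)^1·4.8990/(2)·0.7609^1·0.6489^3 = -0.509255
d^2_{0,1}(1.4123) = +0.700138 -0.509255 = +0.190883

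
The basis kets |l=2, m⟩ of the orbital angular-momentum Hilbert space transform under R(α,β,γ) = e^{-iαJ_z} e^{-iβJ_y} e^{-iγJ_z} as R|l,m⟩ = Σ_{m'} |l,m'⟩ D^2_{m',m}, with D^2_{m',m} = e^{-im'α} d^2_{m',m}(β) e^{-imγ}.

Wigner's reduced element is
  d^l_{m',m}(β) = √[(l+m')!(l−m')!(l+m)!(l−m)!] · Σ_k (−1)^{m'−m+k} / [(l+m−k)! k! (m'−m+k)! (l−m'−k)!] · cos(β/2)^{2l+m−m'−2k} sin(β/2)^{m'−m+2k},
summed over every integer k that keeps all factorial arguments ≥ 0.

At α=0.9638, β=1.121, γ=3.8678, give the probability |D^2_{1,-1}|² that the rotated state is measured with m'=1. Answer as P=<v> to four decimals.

First d^2_{1,-1}(β=1.121), then the phase factors e^{-i(1)α} and e^{-i(-1)γ}:
c=cos(1.121/2)=0.846989, s=sin(1.121/2)=0.531610; N=√[6·1·1·6]=6.000000
Admissible k: 0..1 (factorial args all ≥0)
  k=0: (−1)^2·6.0000/(2)·0.8470^2·0.5316^2 = +0.608223
  k=1: (−1)^3·6.0000/(6)·0.8470^0·0.5316^4 = -0.079868
d^2_{1,-1}(1.121) = +0.608223 -0.079868 = +0.528356
|D^2_{1,-1}|² = |d^2_{1,-1}(β)|² = (+0.528356)² = 0.279160 (the z-rotation phases have unit modulus)

P=0.2792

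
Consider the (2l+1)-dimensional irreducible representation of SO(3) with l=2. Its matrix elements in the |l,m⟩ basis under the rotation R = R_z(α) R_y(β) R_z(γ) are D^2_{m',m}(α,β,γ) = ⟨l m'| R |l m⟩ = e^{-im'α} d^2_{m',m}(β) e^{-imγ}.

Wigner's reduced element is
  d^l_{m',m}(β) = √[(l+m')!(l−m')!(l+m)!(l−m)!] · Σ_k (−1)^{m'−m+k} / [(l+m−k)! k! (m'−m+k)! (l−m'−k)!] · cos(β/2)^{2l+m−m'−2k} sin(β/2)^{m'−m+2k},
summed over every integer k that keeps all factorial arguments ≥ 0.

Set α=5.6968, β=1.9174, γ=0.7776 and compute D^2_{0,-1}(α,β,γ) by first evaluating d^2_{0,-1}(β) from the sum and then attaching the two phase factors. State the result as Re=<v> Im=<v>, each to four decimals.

Split into d^2_{0,-1}(β=1.9174) × two z-phases.
Half-angle: c=0.574584, s=0.818445. N=√(2·2·1·6)=4.898979
Admissible k: 0..1 (factorial args all ≥0)
  k=0: (−1)^1·4.8990/(2)·0.5746^3·0.8184^1 = -0.380300
  k=1: (−1)^2·4.8990/(2)·0.5746^1·0.8184^3 = +0.771611
d^2_{0,-1}(1.9174) = -0.380300 +0.771611 = +0.391311
Phases: e^{-i·(0)·5.6968}=+1.000000+0.000000i, e^{-i·(-1)·0.7776}=+0.712599+0.701571i ⇒ D=+0.278848+0.274532i

Re=0.2788 Im=0.2745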